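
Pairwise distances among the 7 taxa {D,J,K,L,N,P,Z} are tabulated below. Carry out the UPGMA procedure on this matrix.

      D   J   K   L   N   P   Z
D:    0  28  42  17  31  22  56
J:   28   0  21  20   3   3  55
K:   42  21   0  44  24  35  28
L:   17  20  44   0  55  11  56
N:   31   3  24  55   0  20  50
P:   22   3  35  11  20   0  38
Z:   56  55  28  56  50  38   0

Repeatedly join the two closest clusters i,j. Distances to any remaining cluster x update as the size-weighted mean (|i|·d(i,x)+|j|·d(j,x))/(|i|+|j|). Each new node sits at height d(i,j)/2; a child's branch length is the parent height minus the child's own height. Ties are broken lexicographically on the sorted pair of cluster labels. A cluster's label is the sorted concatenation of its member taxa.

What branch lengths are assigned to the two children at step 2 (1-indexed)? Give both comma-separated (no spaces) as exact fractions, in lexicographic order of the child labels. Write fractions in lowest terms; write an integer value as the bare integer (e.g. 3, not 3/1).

step 1: merge (J,N) at d=3; branch lengths J→3/2, N→3/2; new cluster JN
  updated: d(D,JN)=59/2, d(JN,K)=45/2, d(JN,L)=75/2, d(JN,P)=23/2, d(JN,Z)=105/2
step 2: merge (L,P) at d=11; branch lengths L→11/2, P→11/2; new cluster LP
  updated: d(D,LP)=39/2, d(JN,LP)=49/2, d(K,LP)=79/2, d(LP,Z)=47
step 3: merge (D,LP) at d=39/2; branch lengths D→39/4, LP→17/4; new cluster DLP
  updated: d(DLP,JN)=157/6, d(DLP,K)=121/3, d(DLP,Z)=50
step 4: merge (JN,K) at d=45/2; branch lengths JN→39/4, K→45/4; new cluster JKN
  updated: d(DLP,JKN)=278/9, d(JKN,Z)=133/3
step 5: merge (DLP,JKN) at d=278/9; branch lengths DLP→205/36, JKN→151/36; new cluster DJKLNP
  updated: d(DJKLNP,Z)=283/6
step 6: merge (DJKLNP,Z) at d=283/6; branch lengths DJKLNP→293/36, Z→283/12; new cluster DJKLNPZ
final tree: (((D:39/4,(L:11/2,P:11/2):17/4):205/36,((J:3/2,N:3/2):39/4,K:45/4):151/36):293/36,Z:283/12)
total length: 1631/18

11/2,11/2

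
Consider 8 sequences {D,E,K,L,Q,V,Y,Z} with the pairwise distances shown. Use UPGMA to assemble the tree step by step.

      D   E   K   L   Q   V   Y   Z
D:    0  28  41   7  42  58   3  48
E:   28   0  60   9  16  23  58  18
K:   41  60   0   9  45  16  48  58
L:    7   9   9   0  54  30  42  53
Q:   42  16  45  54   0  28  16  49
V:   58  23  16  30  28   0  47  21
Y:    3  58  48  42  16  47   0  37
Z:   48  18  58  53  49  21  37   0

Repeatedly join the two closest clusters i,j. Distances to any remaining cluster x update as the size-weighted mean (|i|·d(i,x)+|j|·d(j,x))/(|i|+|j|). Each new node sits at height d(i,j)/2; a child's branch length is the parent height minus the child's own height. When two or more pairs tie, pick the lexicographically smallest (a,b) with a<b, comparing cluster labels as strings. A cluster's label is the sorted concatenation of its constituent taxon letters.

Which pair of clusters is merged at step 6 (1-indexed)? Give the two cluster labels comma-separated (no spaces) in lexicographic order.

step 1: merge (D,Y) at d=3; branch lengths D→3/2, Y→3/2; new cluster DY
  updated: d(DY,E)=43, d(DY,K)=89/2, d(DY,L)=49/2, d(DY,Q)=29, d(DY,V)=105/2, d(DY,Z)=85/2
step 2: merge (E,L) at d=9; branch lengths E→9/2, L→9/2; new cluster EL
  updated: d(DY,EL)=135/4, d(EL,K)=69/2, d(EL,Q)=35, d(EL,V)=53/2, d(EL,Z)=71/2
step 3: merge (K,V) at d=16; branch lengths K→8, V→8; new cluster KV
  updated: d(DY,KV)=97/2, d(EL,KV)=61/2, d(KV,Q)=73/2, d(KV,Z)=79/2
step 4: merge (DY,Q) at d=29; branch lengths DY→13, Q→29/2; new cluster DQY
  updated: d(DQY,EL)=205/6, d(DQY,KV)=89/2, d(DQY,Z)=134/3
step 5: merge (EL,KV) at d=61/2; branch lengths EL→43/4, KV→29/4; new cluster EKLV
  updated: d(DQY,EKLV)=118/3, d(EKLV,Z)=75/2
step 6: merge (EKLV,Z) at d=75/2; branch lengths EKLV→7/2, Z→75/4; new cluster EKLVZ
  updated: d(DQY,EKLVZ)=202/5
step 7: merge (DQY,EKLVZ) at d=202/5; branch lengths DQY→57/10, EKLVZ→29/20; new cluster DEKLQVYZ
final tree: (((D:3/2,Y:3/2):13,Q:29/2):57/10,(((E:9/2,L:9/2):43/4,(K:8,V:8):29/4):7/2,Z:75/4):29/20)
total length: 1029/10

EKLV,Z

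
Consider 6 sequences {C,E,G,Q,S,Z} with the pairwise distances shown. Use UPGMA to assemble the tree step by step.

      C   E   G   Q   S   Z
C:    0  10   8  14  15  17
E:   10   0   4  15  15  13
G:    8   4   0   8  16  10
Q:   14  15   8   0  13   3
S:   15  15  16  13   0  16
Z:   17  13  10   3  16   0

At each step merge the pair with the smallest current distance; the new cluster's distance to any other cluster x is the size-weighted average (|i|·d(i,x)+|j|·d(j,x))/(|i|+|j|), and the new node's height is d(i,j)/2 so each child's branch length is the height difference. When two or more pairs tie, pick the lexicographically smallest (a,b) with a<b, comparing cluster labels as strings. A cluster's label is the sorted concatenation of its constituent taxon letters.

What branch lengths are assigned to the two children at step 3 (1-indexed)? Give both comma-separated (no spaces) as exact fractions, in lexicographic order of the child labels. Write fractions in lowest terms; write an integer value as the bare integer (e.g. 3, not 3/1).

1. join Q+Z (d=3) ⇒ QZ; edges |Q|=3/2, |Z|=3/2
  updated: d(C,QZ)=31/2, d(E,QZ)=14, d(G,QZ)=9, d(QZ,S)=29/2
2. join E+G (d=4) ⇒ EG; edges |E|=2, |G|=2
  updated: d(C,EG)=9, d(EG,QZ)=23/2, d(EG,S)=31/2
3. join C+EG (d=9) ⇒ CEG; edges |C|=9/2, |EG|=5/2
  updated: d(CEG,QZ)=77/6, d(CEG,S)=46/3
4. join CEG+QZ (d=77/6) ⇒ CEGQZ; edges |CEG|=23/12, |QZ|=59/12
  updated: d(CEGQZ,S)=15
5. join CEGQZ+S (d=15) ⇒ CEGQSZ; edges |CEGQZ|=13/12, |S|=15/2
final tree: (((C:9/2,(E:2,G:2):5/2):23/12,(Q:3/2,Z:3/2):59/12):13/12,S:15/2)
total length: 353/12

9/2,5/2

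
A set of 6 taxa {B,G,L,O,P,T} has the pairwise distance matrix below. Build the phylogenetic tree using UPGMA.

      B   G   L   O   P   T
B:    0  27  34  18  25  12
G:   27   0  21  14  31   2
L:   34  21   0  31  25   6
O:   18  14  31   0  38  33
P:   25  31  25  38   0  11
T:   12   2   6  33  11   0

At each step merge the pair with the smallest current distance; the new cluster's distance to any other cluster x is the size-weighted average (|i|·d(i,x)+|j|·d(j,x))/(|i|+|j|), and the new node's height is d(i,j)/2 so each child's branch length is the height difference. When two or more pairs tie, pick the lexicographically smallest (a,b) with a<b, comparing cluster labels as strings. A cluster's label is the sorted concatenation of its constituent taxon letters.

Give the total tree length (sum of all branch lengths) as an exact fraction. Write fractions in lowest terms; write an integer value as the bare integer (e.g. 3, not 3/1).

164/3

step 1: merge (G,T) at d=2; branch lengths G→1, T→1; new cluster GT
  updated: d(B,GT)=39/2, d(GT,L)=27/2, d(GT,O)=47/2, d(GT,P)=21
step 2: merge (GT,L) at d=27/2; branch lengths GT→23/4, L→27/4; new cluster GLT
  updated: d(B,GLT)=73/3, d(GLT,O)=26, d(GLT,P)=67/3
step 3: merge (B,O) at d=18; branch lengths B→9, O→9; new cluster BO
  updated: d(BO,GLT)=151/6, d(BO,P)=63/2
step 4: merge (GLT,P) at d=67/3; branch lengths GLT→53/12, P→67/6; new cluster GLPT
  updated: d(BO,GLPT)=107/4
step 5: merge (BO,GLPT) at d=107/4; branch lengths BO→35/8, GLPT→53/24; new cluster BGLOPT
final tree: ((B:9,O:9):35/8,(((G:1,T:1):23/4,L:27/4):53/12,P:67/6):53/24)
total length: 164/3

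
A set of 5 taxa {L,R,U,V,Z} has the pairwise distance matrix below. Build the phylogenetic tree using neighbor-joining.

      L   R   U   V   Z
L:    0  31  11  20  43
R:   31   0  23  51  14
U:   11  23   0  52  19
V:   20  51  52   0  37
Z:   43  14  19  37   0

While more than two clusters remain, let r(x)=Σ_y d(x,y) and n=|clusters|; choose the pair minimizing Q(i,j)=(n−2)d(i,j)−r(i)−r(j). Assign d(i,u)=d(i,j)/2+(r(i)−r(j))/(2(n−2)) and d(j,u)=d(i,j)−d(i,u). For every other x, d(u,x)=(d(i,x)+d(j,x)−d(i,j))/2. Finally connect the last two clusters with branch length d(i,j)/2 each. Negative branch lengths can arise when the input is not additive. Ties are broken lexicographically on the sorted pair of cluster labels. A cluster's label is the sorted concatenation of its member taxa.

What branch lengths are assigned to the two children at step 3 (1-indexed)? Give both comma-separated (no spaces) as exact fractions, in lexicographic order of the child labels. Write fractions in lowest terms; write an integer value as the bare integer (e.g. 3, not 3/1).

step 1: merge (L,V) at d=20, Q=-205; branch lengths L→5/6, V→115/6; new cluster LV
  updated: d(LV,R)=31, d(LV,U)=43/2, d(LV,Z)=30
step 2: merge (LV,U) at d=43/2, Q=-103; branch lengths LV→31/2, U→6; new cluster LUV
  updated: d(LUV,R)=65/4, d(LUV,Z)=55/4
step 3: merge (LUV,R) at d=65/4, Q=-44; branch lengths LUV→8, R→33/4; new cluster LRUV
  updated: d(LRUV,Z)=23/4
step 4: merge (LRUV,Z) at d=23/4; branch lengths LRUV→23/8, Z→23/8; new cluster LRUVZ
final tree: ((((L:5/6,V:115/6):31/2,U:6):8,R:33/4):23/8,Z:23/8)
total length: 127/2

8,33/4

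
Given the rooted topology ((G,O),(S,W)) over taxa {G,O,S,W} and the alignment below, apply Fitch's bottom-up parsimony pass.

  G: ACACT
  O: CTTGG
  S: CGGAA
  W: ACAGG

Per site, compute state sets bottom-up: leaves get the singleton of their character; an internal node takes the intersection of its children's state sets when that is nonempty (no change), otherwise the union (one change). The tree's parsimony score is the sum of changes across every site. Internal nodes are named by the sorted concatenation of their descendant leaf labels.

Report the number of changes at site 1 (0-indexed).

2

site 0, node GO: G={A} ∪ O={C} → {A,C} (+1)
site 0, node SW: S={C} ∪ W={A} → {A,C} (+1)
site 0, node GOSW: GO={A,C} ∩ SW={A,C} → {A,C} (+0)
site 1, node GO: G={C} ∪ O={T} → {C,T} (+1)
site 1, node SW: S={G} ∪ W={C} → {C,G} (+1)
site 1, node GOSW: GO={C,T} ∩ SW={C,G} → {C} (+0)
site 2, node GO: G={A} ∪ O={T} → {A,T} (+1)
site 2, node SW: S={G} ∪ W={A} → {A,G} (+1)
site 2, node GOSW: GO={A,T} ∩ SW={A,G} → {A} (+0)
site 3, node GO: G={C} ∪ O={G} → {C,G} (+1)
site 3, node SW: S={A} ∪ W={G} → {A,G} (+1)
site 3, node GOSW: GO={C,G} ∩ SW={A,G} → {G} (+0)
site 4, node GO: G={T} ∪ O={G} → {G,T} (+1)
site 4, node SW: S={A} ∪ W={G} → {A,G} (+1)
site 4, node GOSW: GO={G,T} ∩ SW={A,G} → {G} (+0)
per-site changes: [2, 2, 2, 2, 2]; total = 10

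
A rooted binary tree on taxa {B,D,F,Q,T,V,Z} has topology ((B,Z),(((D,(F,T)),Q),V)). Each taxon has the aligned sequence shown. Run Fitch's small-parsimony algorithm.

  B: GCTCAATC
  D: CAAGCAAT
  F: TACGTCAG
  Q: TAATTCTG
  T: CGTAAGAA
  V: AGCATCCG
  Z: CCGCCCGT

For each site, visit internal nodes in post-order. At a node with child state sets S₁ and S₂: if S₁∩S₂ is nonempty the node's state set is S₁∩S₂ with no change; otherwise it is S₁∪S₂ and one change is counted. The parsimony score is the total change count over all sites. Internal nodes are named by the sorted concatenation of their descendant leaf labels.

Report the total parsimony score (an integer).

30

site 0, node BZ: B={G} ∪ Z={C} → {C,G} (+1)
site 0, node FT: F={T} ∪ T={C} → {C,T} (+1)
site 0, node DFT: D={C} ∩ FT={C,T} → {C} (+0)
site 0, node DFQT: DFT={C} ∪ Q={T} → {C,T} (+1)
site 0, node DFQTV: DFQT={C,T} ∪ V={A} → {A,C,T} (+1)
site 0, node BDFQTVZ: BZ={C,G} ∩ DFQTV={A,C,T} → {C} (+0)
site 1, node BZ: B={C} ∩ Z={C} → {C} (+0)
site 1, node FT: F={A} ∪ T={G} → {A,G} (+1)
site 1, node DFT: D={A} ∩ FT={A,G} → {A} (+0)
site 1, node DFQT: DFT={A} ∩ Q={A} → {A} (+0)
site 1, node DFQTV: DFQT={A} ∪ V={G} → {A,G} (+1)
site 1, node BDFQTVZ: BZ={C} ∪ DFQTV={A,G} → {A,C,G} (+1)
site 2, node BZ: B={T} ∪ Z={G} → {G,T} (+1)
site 2, node FT: F={C} ∪ T={T} → {C,T} (+1)
site 2, node DFT: D={A} ∪ FT={C,T} → {A,C,T} (+1)
site 2, node DFQT: DFT={A,C,T} ∩ Q={A} → {A} (+0)
site 2, node DFQTV: DFQT={A} ∪ V={C} → {A,C} (+1)
site 2, node BDFQTVZ: BZ={G,T} ∪ DFQTV={A,C} → {A,C,G,T} (+1)
site 3, node BZ: B={C} ∩ Z={C} → {C} (+0)
site 3, node FT: F={G} ∪ T={A} → {A,G} (+1)
site 3, node DFT: D={G} ∩ FT={A,G} → {G} (+0)
site 3, node DFQT: DFT={G} ∪ Q={T} → {G,T} (+1)
site 3, node DFQTV: DFQT={G,T} ∪ V={A} → {A,G,T} (+1)
site 3, node BDFQTVZ: BZ={C} ∪ DFQTV={A,G,T} → {A,C,G,T} (+1)
site 4, node BZ: B={A} ∪ Z={C} → {A,C} (+1)
site 4, node FT: F={T} ∪ T={A} → {A,T} (+1)
site 4, node DFT: D={C} ∪ FT={A,T} → {A,C,T} (+1)
site 4, node DFQT: DFT={A,C,T} ∩ Q={T} → {T} (+0)
site 4, node DFQTV: DFQT={T} ∩ V={T} → {T} (+0)
site 4, node BDFQTVZ: BZ={A,C} ∪ DFQTV={T} → {A,C,T} (+1)
site 5, node BZ: B={A} ∪ Z={C} → {A,C} (+1)
site 5, node FT: F={C} ∪ T={G} → {C,G} (+1)
site 5, node DFT: D={A} ∪ FT={C,G} → {A,C,G} (+1)
site 5, node DFQT: DFT={A,C,G} ∩ Q={C} → {C} (+0)
site 5, node DFQTV: DFQT={C} ∩ V={C} → {C} (+0)
site 5, node BDFQTVZ: BZ={A,C} ∩ DFQTV={C} → {C} (+0)
site 6, node BZ: B={T} ∪ Z={G} → {G,T} (+1)
site 6, node FT: F={A} ∩ T={A} → {A} (+0)
site 6, node DFT: D={A} ∩ FT={A} → {A} (+0)
site 6, node DFQT: DFT={A} ∪ Q={T} → {A,T} (+1)
site 6, node DFQTV: DFQT={A,T} ∪ V={C} → {A,C,T} (+1)
site 6, node BDFQTVZ: BZ={G,T} ∩ DFQTV={A,C,T} → {T} (+0)
site 7, node BZ: B={C} ∪ Z={T} → {C,T} (+1)
site 7, node FT: F={G} ∪ T={A} → {A,G} (+1)
site 7, node DFT: D={T} ∪ FT={A,G} → {A,G,T} (+1)
site 7, node DFQT: DFT={A,G,T} ∩ Q={G} → {G} (+0)
site 7, node DFQTV: DFQT={G} ∩ V={G} → {G} (+0)
site 7, node BDFQTVZ: BZ={C,T} ∪ DFQTV={G} → {C,G,T} (+1)
per-site changes: [4, 3, 5, 4, 4, 3, 3, 4]; total = 30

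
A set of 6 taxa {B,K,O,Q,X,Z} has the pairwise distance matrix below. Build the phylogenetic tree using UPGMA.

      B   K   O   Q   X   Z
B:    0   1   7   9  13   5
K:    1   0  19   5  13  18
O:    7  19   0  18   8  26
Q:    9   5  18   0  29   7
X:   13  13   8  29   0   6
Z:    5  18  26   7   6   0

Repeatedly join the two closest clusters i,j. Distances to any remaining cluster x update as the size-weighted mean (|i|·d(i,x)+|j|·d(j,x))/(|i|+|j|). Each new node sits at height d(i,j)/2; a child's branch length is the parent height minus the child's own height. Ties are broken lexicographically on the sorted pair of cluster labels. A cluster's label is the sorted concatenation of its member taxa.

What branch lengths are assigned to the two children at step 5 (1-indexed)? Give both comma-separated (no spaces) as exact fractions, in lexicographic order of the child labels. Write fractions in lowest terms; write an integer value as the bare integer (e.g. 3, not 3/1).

iteration 1: select B,K (d=1); attach at lengths (1/2, 1/2); label the merged cluster BK
  updated: d(BK,O)=13, d(BK,Q)=7, d(BK,X)=13, d(BK,Z)=23/2
iteration 2: select X,Z (d=6); attach at lengths (3, 3); label the merged cluster XZ
  updated: d(BK,XZ)=49/4, d(O,XZ)=17, d(Q,XZ)=18
iteration 3: select BK,Q (d=7); attach at lengths (3, 7/2); label the merged cluster BKQ
  updated: d(BKQ,O)=44/3, d(BKQ,XZ)=85/6
iteration 4: select BKQ,XZ (d=85/6); attach at lengths (43/12, 49/12); label the merged cluster BKQXZ
  updated: d(BKQXZ,O)=78/5
iteration 5: select BKQXZ,O (d=78/5); attach at lengths (43/60, 39/5); label the merged cluster BKOQXZ
final tree: ((((B:1/2,K:1/2):3,Q:7/2):43/12,(X:3,Z:3):49/12):43/60,O:39/5)
total length: 1781/60

43/60,39/5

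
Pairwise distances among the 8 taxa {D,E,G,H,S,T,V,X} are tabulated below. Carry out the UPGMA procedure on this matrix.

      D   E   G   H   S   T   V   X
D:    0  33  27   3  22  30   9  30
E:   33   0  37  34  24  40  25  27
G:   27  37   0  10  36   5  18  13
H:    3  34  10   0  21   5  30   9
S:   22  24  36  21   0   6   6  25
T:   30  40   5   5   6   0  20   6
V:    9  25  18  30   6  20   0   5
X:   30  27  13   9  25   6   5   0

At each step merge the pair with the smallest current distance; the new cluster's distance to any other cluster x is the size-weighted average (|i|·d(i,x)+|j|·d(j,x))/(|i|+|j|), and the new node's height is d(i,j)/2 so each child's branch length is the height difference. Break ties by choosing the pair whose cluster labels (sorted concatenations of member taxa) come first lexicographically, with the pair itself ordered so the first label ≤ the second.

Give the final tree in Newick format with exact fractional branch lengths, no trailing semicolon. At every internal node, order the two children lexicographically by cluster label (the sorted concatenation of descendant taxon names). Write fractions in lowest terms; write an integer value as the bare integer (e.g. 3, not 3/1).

(((D:3/2,H:3/2):163/20,(((G:5/2,T:5/2):37/8,(V:5/2,X:5/2):37/8):2,S:73/8):21/40):849/140,E:110/7)

1. join D+H (d=3) ⇒ DH; edges |D|=3/2, |H|=3/2
  updated: d(DH,E)=67/2, d(DH,G)=37/2, d(DH,S)=43/2, d(DH,T)=35/2, d(DH,V)=39/2, d(DH,X)=39/2
2. join G+T (d=5) ⇒ GT; edges |G|=5/2, |T|=5/2
  updated: d(DH,GT)=18, d(E,GT)=77/2, d(GT,S)=21, d(GT,V)=19, d(GT,X)=19/2
3. join V+X (d=5) ⇒ VX; edges |V|=5/2, |X|=5/2
  updated: d(DH,VX)=39/2, d(E,VX)=26, d(GT,VX)=57/4, d(S,VX)=31/2
4. join GT+VX (d=57/4) ⇒ GTVX; edges |GT|=37/8, |VX|=37/8
  updated: d(DH,GTVX)=75/4, d(E,GTVX)=129/4, d(GTVX,S)=73/4
5. join GTVX+S (d=73/4) ⇒ GSTVX; edges |GTVX|=2, |S|=73/8
  updated: d(DH,GSTVX)=193/10, d(E,GSTVX)=153/5
6. join DH+GSTVX (d=193/10) ⇒ DGHSTVX; edges |DH|=163/20, |GSTVX|=21/40
  updated: d(DGHSTVX,E)=220/7
7. join DGHSTVX+E (d=220/7) ⇒ DEGHSTVX; edges |DGHSTVX|=849/140, |E|=110/7
final tree: (((D:3/2,H:3/2):163/20,(((G:5/2,T:5/2):37/8,(V:5/2,X:5/2):37/8):2,S:73/8):21/40):849/140,E:110/7)
total length: 2234/35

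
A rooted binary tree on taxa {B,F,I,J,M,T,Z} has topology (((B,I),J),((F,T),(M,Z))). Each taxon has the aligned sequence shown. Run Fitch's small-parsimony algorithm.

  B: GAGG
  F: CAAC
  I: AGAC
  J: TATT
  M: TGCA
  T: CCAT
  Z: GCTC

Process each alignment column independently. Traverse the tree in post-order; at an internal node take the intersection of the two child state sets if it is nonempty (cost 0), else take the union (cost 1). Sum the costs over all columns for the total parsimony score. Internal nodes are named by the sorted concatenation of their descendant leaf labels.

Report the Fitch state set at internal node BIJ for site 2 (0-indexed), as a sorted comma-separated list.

[col 0] BI: children B:{G}, I:{A} ∪→ {A,G}; cost 1
[col 0] BIJ: children BI:{A,G}, J:{T} ∪→ {A,G,T}; cost 1
[col 0] FT: children F:{C}, T:{C} ∩→ {C}; cost 0
[col 0] MZ: children M:{T}, Z:{G} ∪→ {G,T}; cost 1
[col 0] FMTZ: children FT:{C}, MZ:{G,T} ∪→ {C,G,T}; cost 1
[col 0] BFIJMTZ: children BIJ:{A,G,T}, FMTZ:{C,G,T} ∩→ {G,T}; cost 0
[col 1] BI: children B:{A}, I:{G} ∪→ {A,G}; cost 1
[col 1] BIJ: children BI:{A,G}, J:{A} ∩→ {A}; cost 0
[col 1] FT: children F:{A}, T:{C} ∪→ {A,C}; cost 1
[col 1] MZ: children M:{G}, Z:{C} ∪→ {C,G}; cost 1
[col 1] FMTZ: children FT:{A,C}, MZ:{C,G} ∩→ {C}; cost 0
[col 1] BFIJMTZ: children BIJ:{A}, FMTZ:{C} ∪→ {A,C}; cost 1
[col 2] BI: children B:{G}, I:{A} ∪→ {A,G}; cost 1
[col 2] BIJ: children BI:{A,G}, J:{T} ∪→ {A,G,T}; cost 1
[col 2] FT: children F:{A}, T:{A} ∩→ {A}; cost 0
[col 2] MZ: children M:{C}, Z:{T} ∪→ {C,T}; cost 1
[col 2] FMTZ: children FT:{A}, MZ:{C,T} ∪→ {A,C,T}; cost 1
[col 2] BFIJMTZ: children BIJ:{A,G,T}, FMTZ:{A,C,T} ∩→ {A,T}; cost 0
[col 3] BI: children B:{G}, I:{C} ∪→ {C,G}; cost 1
[col 3] BIJ: children BI:{C,G}, J:{T} ∪→ {C,G,T}; cost 1
[col 3] FT: children F:{C}, T:{T} ∪→ {C,T}; cost 1
[col 3] MZ: children M:{A}, Z:{C} ∪→ {A,C}; cost 1
[col 3] FMTZ: children FT:{C,T}, MZ:{A,C} ∩→ {C}; cost 0
[col 3] BFIJMTZ: children BIJ:{C,G,T}, FMTZ:{C} ∩→ {C}; cost 0
per-site changes: [4, 4, 4, 4]; total = 16

A,G,T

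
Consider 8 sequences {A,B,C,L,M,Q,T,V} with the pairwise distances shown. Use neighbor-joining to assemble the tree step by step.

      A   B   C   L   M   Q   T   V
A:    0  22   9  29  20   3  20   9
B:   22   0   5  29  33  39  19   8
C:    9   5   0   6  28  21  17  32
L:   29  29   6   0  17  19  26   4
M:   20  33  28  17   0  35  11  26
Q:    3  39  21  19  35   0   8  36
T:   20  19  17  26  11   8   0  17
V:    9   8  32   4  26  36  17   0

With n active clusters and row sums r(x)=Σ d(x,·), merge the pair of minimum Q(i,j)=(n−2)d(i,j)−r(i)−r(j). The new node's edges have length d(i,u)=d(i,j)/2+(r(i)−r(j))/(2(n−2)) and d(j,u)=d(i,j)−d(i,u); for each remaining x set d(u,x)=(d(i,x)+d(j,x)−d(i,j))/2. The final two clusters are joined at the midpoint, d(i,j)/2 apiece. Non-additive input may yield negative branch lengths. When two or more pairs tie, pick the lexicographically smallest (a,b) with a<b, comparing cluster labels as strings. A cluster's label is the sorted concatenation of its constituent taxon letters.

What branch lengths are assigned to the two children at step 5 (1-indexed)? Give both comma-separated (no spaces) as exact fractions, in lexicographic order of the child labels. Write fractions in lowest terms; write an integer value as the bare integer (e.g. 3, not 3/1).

143/16,77/16

iteration 1: select A,Q (d=3, Q=-255); attach at lengths (-31/12, 67/12); label the merged cluster AQ
  updated: d(AQ,B)=29, d(AQ,C)=27/2, d(AQ,L)=45/2, d(AQ,M)=26, d(AQ,T)=25/2, d(AQ,V)=21
iteration 2: select B,C (d=5, Q=-399/2); attach at lengths (93/20, 7/20); label the merged cluster BC
  updated: d(AQ,BC)=75/4, d(BC,L)=15, d(BC,M)=28, d(BC,T)=31/2, d(BC,V)=35/2
iteration 3: select L,V (d=4, Q=-154); attach at lengths (15/8, 17/8); label the merged cluster LV
  updated: d(AQ,LV)=79/4, d(BC,LV)=57/4, d(LV,M)=39/2, d(LV,T)=39/2
iteration 4: select M,T (d=11, Q=-110); attach at lengths (59/6, 7/6); label the merged cluster MT
  updated: d(AQ,MT)=55/4, d(BC,MT)=65/4, d(LV,MT)=14
iteration 5: select AQ,MT (d=55/4, Q=-275/4); attach at lengths (143/16, 77/16); label the merged cluster AMQT
  updated: d(AMQT,BC)=85/8, d(AMQT,LV)=10
iteration 6: select AMQT,BC (d=85/8, Q=-279/8); attach at lengths (51/16, 119/16); label the merged cluster ABCMQT
  updated: d(ABCMQT,LV)=109/16
iteration 7: select ABCMQT,LV (d=109/16); attach at lengths (109/32, 109/32); label the merged cluster ABCLMQTV
final tree: ((((A:-31/12,Q:67/12):143/16,(M:59/6,T:7/6):77/16):51/16,(B:93/20,C:7/20):119/16):109/32,(L:15/8,V:17/8):109/32)
total length: 867/16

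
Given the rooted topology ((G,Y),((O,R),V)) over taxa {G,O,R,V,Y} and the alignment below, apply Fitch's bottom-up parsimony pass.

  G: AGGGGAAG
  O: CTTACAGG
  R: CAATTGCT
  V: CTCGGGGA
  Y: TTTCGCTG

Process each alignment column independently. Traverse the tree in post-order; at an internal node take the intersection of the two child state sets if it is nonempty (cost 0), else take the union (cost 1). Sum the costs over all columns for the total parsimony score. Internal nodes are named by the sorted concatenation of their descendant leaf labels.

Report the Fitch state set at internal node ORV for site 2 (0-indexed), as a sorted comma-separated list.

A,C,T

site 0, node GY: G={A} ∪ Y={T} → {A,T} (+1)
site 0, node OR: O={C} ∩ R={C} → {C} (+0)
site 0, node ORV: OR={C} ∩ V={C} → {C} (+0)
site 0, node GORVY: GY={A,T} ∪ ORV={C} → {A,C,T} (+1)
site 1, node GY: G={G} ∪ Y={T} → {G,T} (+1)
site 1, node OR: O={T} ∪ R={A} → {A,T} (+1)
site 1, node ORV: OR={A,T} ∩ V={T} → {T} (+0)
site 1, node GORVY: GY={G,T} ∩ ORV={T} → {T} (+0)
site 2, node GY: G={G} ∪ Y={T} → {G,T} (+1)
site 2, node OR: O={T} ∪ R={A} → {A,T} (+1)
site 2, node ORV: OR={A,T} ∪ V={C} → {A,C,T} (+1)
site 2, node GORVY: GY={G,T} ∩ ORV={A,C,T} → {T} (+0)
site 3, node GY: G={G} ∪ Y={C} → {C,G} (+1)
site 3, node OR: O={A} ∪ R={T} → {A,T} (+1)
site 3, node ORV: OR={A,T} ∪ V={G} → {A,G,T} (+1)
site 3, node GORVY: GY={C,G} ∩ ORV={A,G,T} → {G} (+0)
site 4, node GY: G={G} ∩ Y={G} → {G} (+0)
site 4, node OR: O={C} ∪ R={T} → {C,T} (+1)
site 4, node ORV: OR={C,T} ∪ V={G} → {C,G,T} (+1)
site 4, node GORVY: GY={G} ∩ ORV={C,G,T} → {G} (+0)
site 5, node GY: G={A} ∪ Y={C} → {A,C} (+1)
site 5, node OR: O={A} ∪ R={G} → {A,G} (+1)
site 5, node ORV: OR={A,G} ∩ V={G} → {G} (+0)
site 5, node GORVY: GY={A,C} ∪ ORV={G} → {A,C,G} (+1)
site 6, node GY: G={A} ∪ Y={T} → {A,T} (+1)
site 6, node OR: O={G} ∪ R={C} → {C,G} (+1)
site 6, node ORV: OR={C,G} ∩ V={G} → {G} (+0)
site 6, node GORVY: GY={A,T} ∪ ORV={G} → {A,G,T} (+1)
site 7, node GY: G={G} ∩ Y={G} → {G} (+0)
site 7, node OR: O={G} ∪ R={T} → {G,T} (+1)
site 7, node ORV: OR={G,T} ∪ V={A} → {A,G,T} (+1)
site 7, node GORVY: GY={G} ∩ ORV={A,G,T} → {G} (+0)
per-site changes: [2, 2, 3, 3, 2, 3, 3, 2]; total = 20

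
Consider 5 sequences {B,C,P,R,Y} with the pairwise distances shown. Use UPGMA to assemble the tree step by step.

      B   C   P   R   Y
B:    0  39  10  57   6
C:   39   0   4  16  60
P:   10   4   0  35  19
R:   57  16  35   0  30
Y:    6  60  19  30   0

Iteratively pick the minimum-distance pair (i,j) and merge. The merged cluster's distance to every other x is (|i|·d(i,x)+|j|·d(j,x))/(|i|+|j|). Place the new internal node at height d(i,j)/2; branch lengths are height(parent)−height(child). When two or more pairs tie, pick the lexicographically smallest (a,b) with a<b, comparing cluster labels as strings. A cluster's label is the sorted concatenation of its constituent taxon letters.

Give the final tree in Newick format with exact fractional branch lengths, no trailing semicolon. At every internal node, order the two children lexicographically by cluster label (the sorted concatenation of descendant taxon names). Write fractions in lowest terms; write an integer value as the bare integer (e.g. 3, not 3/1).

((B:3,Y:3):179/12,((C:2,P:2):43/4,R:51/4):31/6)

1. join C+P (d=4) ⇒ CP; edges |C|=2, |P|=2
  updated: d(B,CP)=49/2, d(CP,R)=51/2, d(CP,Y)=79/2
2. join B+Y (d=6) ⇒ BY; edges |B|=3, |Y|=3
  updated: d(BY,CP)=32, d(BY,R)=87/2
3. join CP+R (d=51/2) ⇒ CPR; edges |CP|=43/4, |R|=51/4
  updated: d(BY,CPR)=215/6
4. join BY+CPR (d=215/6) ⇒ BCPRY; edges |BY|=179/12, |CPR|=31/6
final tree: ((B:3,Y:3):179/12,((C:2,P:2):43/4,R:51/4):31/6)
total length: 643/12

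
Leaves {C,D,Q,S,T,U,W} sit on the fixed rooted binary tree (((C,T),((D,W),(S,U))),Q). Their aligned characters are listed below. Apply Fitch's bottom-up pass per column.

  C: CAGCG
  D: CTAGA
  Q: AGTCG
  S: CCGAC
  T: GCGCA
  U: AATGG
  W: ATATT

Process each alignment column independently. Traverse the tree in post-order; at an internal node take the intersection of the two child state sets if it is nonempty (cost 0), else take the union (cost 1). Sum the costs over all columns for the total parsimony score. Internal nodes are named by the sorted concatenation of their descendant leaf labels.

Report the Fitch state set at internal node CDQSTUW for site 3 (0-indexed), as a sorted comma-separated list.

C

site 0, node CT: C={C} ∪ T={G} → {C,G} (+1)
site 0, node DW: D={C} ∪ W={A} → {A,C} (+1)
site 0, node SU: S={C} ∪ U={A} → {A,C} (+1)
site 0, node DSUW: DW={A,C} ∩ SU={A,C} → {A,C} (+0)
site 0, node CDSTUW: CT={C,G} ∩ DSUW={A,C} → {C} (+0)
site 0, node CDQSTUW: CDSTUW={C} ∪ Q={A} → {A,C} (+1)
site 1, node CT: C={A} ∪ T={C} → {A,C} (+1)
site 1, node DW: D={T} ∩ W={T} → {T} (+0)
site 1, node SU: S={C} ∪ U={A} → {A,C} (+1)
site 1, node DSUW: DW={T} ∪ SU={A,C} → {A,C,T} (+1)
site 1, node CDSTUW: CT={A,C} ∩ DSUW={A,C,T} → {A,C} (+0)
site 1, node CDQSTUW: CDSTUW={A,C} ∪ Q={G} → {A,C,G} (+1)
site 2, node CT: C={G} ∩ T={G} → {G} (+0)
site 2, node DW: D={A} ∩ W={A} → {A} (+0)
site 2, node SU: S={G} ∪ U={T} → {G,T} (+1)
site 2, node DSUW: DW={A} ∪ SU={G,T} → {A,G,T} (+1)
site 2, node CDSTUW: CT={G} ∩ DSUW={A,G,T} → {G} (+0)
site 2, node CDQSTUW: CDSTUW={G} ∪ Q={T} → {G,T} (+1)
site 3, node CT: C={C} ∩ T={C} → {C} (+0)
site 3, node DW: D={G} ∪ W={T} → {G,T} (+1)
site 3, node SU: S={A} ∪ U={G} → {A,G} (+1)
site 3, node DSUW: DW={G,T} ∩ SU={A,G} → {G} (+0)
site 3, node CDSTUW: CT={C} ∪ DSUW={G} → {C,G} (+1)
site 3, node CDQSTUW: CDSTUW={C,G} ∩ Q={C} → {C} (+0)
site 4, node CT: C={G} ∪ T={A} → {A,G} (+1)
site 4, node DW: D={A} ∪ W={T} → {A,T} (+1)
site 4, node SU: S={C} ∪ U={G} → {C,G} (+1)
site 4, node DSUW: DW={A,T} ∪ SU={C,G} → {A,C,G,T} (+1)
site 4, node CDSTUW: CT={A,G} ∩ DSUW={A,C,G,T} → {A,G} (+0)
site 4, node CDQSTUW: CDSTUW={A,G} ∩ Q={G} → {G} (+0)
per-site changes: [4, 4, 3, 3, 4]; total = 18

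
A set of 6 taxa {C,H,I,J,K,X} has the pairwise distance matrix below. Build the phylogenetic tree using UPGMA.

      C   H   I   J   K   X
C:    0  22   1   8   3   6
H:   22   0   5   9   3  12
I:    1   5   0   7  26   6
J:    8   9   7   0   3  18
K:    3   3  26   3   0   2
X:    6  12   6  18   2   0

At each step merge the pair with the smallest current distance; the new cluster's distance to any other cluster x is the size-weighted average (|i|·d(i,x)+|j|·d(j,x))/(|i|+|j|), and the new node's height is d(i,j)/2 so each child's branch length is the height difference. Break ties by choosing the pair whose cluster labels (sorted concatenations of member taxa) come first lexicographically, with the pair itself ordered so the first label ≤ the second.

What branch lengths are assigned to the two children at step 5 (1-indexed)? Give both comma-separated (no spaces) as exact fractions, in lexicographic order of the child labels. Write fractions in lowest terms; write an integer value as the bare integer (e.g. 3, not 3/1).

61/36,61/36

iteration 1: select C,I (d=1); attach at lengths (1/2, 1/2); label the merged cluster CI
  updated: d(CI,H)=27/2, d(CI,J)=15/2, d(CI,K)=29/2, d(CI,X)=6
iteration 2: select K,X (d=2); attach at lengths (1, 1); label the merged cluster KX
  updated: d(CI,KX)=41/4, d(H,KX)=15/2, d(J,KX)=21/2
iteration 3: select CI,J (d=15/2); attach at lengths (13/4, 15/4); label the merged cluster CIJ
  updated: d(CIJ,H)=12, d(CIJ,KX)=31/3
iteration 4: select H,KX (d=15/2); attach at lengths (15/4, 11/4); label the merged cluster HKX
  updated: d(CIJ,HKX)=98/9
iteration 5: select CIJ,HKX (d=98/9); attach at lengths (61/36, 61/36); label the merged cluster CHIJKX
final tree: (((C:1/2,I:1/2):13/4,J:15/4):61/36,(H:15/4,(K:1,X:1):11/4):61/36)
total length: 179/9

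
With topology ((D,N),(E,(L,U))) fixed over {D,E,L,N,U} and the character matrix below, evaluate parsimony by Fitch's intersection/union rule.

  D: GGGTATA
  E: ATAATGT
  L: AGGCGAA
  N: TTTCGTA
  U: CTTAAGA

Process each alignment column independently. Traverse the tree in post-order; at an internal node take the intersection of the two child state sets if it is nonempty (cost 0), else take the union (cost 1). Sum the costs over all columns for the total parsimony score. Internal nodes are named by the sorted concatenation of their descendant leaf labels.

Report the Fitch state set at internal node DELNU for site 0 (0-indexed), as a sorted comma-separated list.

site 0, node DN: D={G} ∪ N={T} → {G,T} (+1)
site 0, node LU: L={A} ∪ U={C} → {A,C} (+1)
site 0, node ELU: E={A} ∩ LU={A,C} → {A} (+0)
site 0, node DELNU: DN={G,T} ∪ ELU={A} → {A,G,T} (+1)
site 1, node DN: D={G} ∪ N={T} → {G,T} (+1)
site 1, node LU: L={G} ∪ U={T} → {G,T} (+1)
site 1, node ELU: E={T} ∩ LU={G,T} → {T} (+0)
site 1, node DELNU: DN={G,T} ∩ ELU={T} → {T} (+0)
site 2, node DN: D={G} ∪ N={T} → {G,T} (+1)
site 2, node LU: L={G} ∪ U={T} → {G,T} (+1)
site 2, node ELU: E={A} ∪ LU={G,T} → {A,G,T} (+1)
site 2, node DELNU: DN={G,T} ∩ ELU={A,G,T} → {G,T} (+0)
site 3, node DN: D={T} ∪ N={C} → {C,T} (+1)
site 3, node LU: L={C} ∪ U={A} → {A,C} (+1)
site 3, node ELU: E={A} ∩ LU={A,C} → {A} (+0)
site 3, node DELNU: DN={C,T} ∪ ELU={A} → {A,C,T} (+1)
site 4, node DN: D={A} ∪ N={G} → {A,G} (+1)
site 4, node LU: L={G} ∪ U={A} → {A,G} (+1)
site 4, node ELU: E={T} ∪ LU={A,G} → {A,G,T} (+1)
site 4, node DELNU: DN={A,G} ∩ ELU={A,G,T} → {A,G} (+0)
site 5, node DN: D={T} ∩ N={T} → {T} (+0)
site 5, node LU: L={A} ∪ U={G} → {A,G} (+1)
site 5, node ELU: E={G} ∩ LU={A,G} → {G} (+0)
site 5, node DELNU: DN={T} ∪ ELU={G} → {G,T} (+1)
site 6, node DN: D={A} ∩ N={A} → {A} (+0)
site 6, node LU: L={A} ∩ U={A} → {A} (+0)
site 6, node ELU: E={T} ∪ LU={A} → {A,T} (+1)
site 6, node DELNU: DN={A} ∩ ELU={A,T} → {A} (+0)
per-site changes: [3, 2, 3, 3, 3, 2, 1]; total = 17

A,G,T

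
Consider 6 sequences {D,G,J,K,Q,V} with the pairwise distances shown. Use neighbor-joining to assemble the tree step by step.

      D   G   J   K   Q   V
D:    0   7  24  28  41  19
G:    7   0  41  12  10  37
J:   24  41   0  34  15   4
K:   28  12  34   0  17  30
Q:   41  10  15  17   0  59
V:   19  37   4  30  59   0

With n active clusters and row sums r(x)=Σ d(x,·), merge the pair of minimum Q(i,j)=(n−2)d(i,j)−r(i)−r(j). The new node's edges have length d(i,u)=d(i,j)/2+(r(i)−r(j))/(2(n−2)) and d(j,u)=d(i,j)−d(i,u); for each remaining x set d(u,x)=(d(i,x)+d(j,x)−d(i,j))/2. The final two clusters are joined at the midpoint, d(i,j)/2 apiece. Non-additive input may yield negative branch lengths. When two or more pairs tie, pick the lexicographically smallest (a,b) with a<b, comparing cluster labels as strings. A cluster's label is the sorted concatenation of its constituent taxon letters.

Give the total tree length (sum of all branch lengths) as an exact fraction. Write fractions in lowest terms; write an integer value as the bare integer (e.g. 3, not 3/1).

111/2

step 1: merge (J,V) at d=4, Q=-251; branch lengths J→-15/8, V→47/8; new cluster JV
  updated: d(D,JV)=39/2, d(G,JV)=37, d(JV,K)=30, d(JV,Q)=35
step 2: merge (D,JV) at d=39/2, Q=-317/2; branch lengths D→65/12, JV→169/12; new cluster DJV
  updated: d(DJV,G)=49/4, d(DJV,K)=77/4, d(DJV,Q)=113/4
step 3: merge (DJV,G) at d=49/4, Q=-139/2; branch lengths DJV→25/2, G→-1/4; new cluster DGJV
  updated: d(DGJV,K)=19/2, d(DGJV,Q)=13
step 4: merge (DGJV,K) at d=19/2, Q=-79/2; branch lengths DGJV→11/4, K→27/4; new cluster DGJKV
  updated: d(DGJKV,Q)=41/4
step 5: merge (DGJKV,Q) at d=41/4; branch lengths DGJKV→41/8, Q→41/8; new cluster DGJKQV
final tree: ((((D:65/12,(J:-15/8,V:47/8):169/12):25/2,G:-1/4):11/4,K:27/4):41/8,Q:41/8)
total length: 111/2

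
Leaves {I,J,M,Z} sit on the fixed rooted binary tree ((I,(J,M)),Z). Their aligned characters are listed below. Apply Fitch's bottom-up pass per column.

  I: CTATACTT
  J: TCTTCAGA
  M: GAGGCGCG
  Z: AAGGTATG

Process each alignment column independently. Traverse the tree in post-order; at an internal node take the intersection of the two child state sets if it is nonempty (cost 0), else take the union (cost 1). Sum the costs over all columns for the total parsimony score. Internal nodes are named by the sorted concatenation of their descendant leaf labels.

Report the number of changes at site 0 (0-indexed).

3

JM@0: {T} ∪ {G} = {G,T} (union, +1)
IJM@0: {C} ∪ {G,T} = {C,G,T} (union, +1)
IJMZ@0: {C,G,T} ∪ {A} = {A,C,G,T} (union, +1)
JM@1: {C} ∪ {A} = {A,C} (union, +1)
IJM@1: {T} ∪ {A,C} = {A,C,T} (union, +1)
IJMZ@1: {A,C,T} ∩ {A} = {A} (intersection, +0)
JM@2: {T} ∪ {G} = {G,T} (union, +1)
IJM@2: {A} ∪ {G,T} = {A,G,T} (union, +1)
IJMZ@2: {A,G,T} ∩ {G} = {G} (intersection, +0)
JM@3: {T} ∪ {G} = {G,T} (union, +1)
IJM@3: {T} ∩ {G,T} = {T} (intersection, +0)
IJMZ@3: {T} ∪ {G} = {G,T} (union, +1)
JM@4: {C} ∩ {C} = {C} (intersection, +0)
IJM@4: {A} ∪ {C} = {A,C} (union, +1)
IJMZ@4: {A,C} ∪ {T} = {A,C,T} (union, +1)
JM@5: {A} ∪ {G} = {A,G} (union, +1)
IJM@5: {C} ∪ {A,G} = {A,C,G} (union, +1)
IJMZ@5: {A,C,G} ∩ {A} = {A} (intersection, +0)
JM@6: {G} ∪ {C} = {C,G} (union, +1)
IJM@6: {T} ∪ {C,G} = {C,G,T} (union, +1)
IJMZ@6: {C,G,T} ∩ {T} = {T} (intersection, +0)
JM@7: {A} ∪ {G} = {A,G} (union, +1)
IJM@7: {T} ∪ {A,G} = {A,G,T} (union, +1)
IJMZ@7: {A,G,T} ∩ {G} = {G} (intersection, +0)
per-site changes: [3, 2, 2, 2, 2, 2, 2, 2]; total = 17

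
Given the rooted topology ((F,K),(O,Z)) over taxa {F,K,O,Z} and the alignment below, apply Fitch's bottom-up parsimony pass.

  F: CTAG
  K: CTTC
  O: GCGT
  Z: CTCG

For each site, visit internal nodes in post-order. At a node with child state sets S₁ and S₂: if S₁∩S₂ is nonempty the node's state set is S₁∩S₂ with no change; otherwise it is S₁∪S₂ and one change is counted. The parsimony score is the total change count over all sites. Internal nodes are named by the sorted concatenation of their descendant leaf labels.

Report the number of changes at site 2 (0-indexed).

[col 0] FK: children F:{C}, K:{C} ∩→ {C}; cost 0
[col 0] OZ: children O:{G}, Z:{C} ∪→ {C,G}; cost 1
[col 0] FKOZ: children FK:{C}, OZ:{C,G} ∩→ {C}; cost 0
[col 1] FK: children F:{T}, K:{T} ∩→ {T}; cost 0
[col 1] OZ: children O:{C}, Z:{T} ∪→ {C,T}; cost 1
[col 1] FKOZ: children FK:{T}, OZ:{C,T} ∩→ {T}; cost 0
[col 2] FK: children F:{A}, K:{T} ∪→ {A,T}; cost 1
[col 2] OZ: children O:{G}, Z:{C} ∪→ {C,G}; cost 1
[col 2] FKOZ: children FK:{A,T}, OZ:{C,G} ∪→ {A,C,G,T}; cost 1
[col 3] FK: children F:{G}, K:{C} ∪→ {C,G}; cost 1
[col 3] OZ: children O:{T}, Z:{G} ∪→ {G,T}; cost 1
[col 3] FKOZ: children FK:{C,G}, OZ:{G,T} ∩→ {G}; cost 0
per-site changes: [1, 1, 3, 2]; total = 7

3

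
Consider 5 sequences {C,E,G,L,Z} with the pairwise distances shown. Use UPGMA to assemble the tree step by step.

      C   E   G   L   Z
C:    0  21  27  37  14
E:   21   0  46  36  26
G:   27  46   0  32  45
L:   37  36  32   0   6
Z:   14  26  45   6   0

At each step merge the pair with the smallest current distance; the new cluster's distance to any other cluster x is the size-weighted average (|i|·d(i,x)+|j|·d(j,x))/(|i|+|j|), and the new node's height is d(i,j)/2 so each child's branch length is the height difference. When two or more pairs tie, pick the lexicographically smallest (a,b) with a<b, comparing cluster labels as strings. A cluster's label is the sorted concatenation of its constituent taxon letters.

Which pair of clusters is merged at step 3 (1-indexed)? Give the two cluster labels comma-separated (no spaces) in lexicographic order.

CE,LZ

step 1: merge (L,Z) at d=6; branch lengths L→3, Z→3; new cluster LZ
  updated: d(C,LZ)=51/2, d(E,LZ)=31, d(G,LZ)=77/2
step 2: merge (C,E) at d=21; branch lengths C→21/2, E→21/2; new cluster CE
  updated: d(CE,G)=73/2, d(CE,LZ)=113/4
step 3: merge (CE,LZ) at d=113/4; branch lengths CE→29/8, LZ→89/8; new cluster CELZ
  updated: d(CELZ,G)=75/2
step 4: merge (CELZ,G) at d=75/2; branch lengths CELZ→37/8, G→75/4; new cluster CEGLZ
final tree: (((C:21/2,E:21/2):29/8,(L:3,Z:3):89/8):37/8,G:75/4)
total length: 521/8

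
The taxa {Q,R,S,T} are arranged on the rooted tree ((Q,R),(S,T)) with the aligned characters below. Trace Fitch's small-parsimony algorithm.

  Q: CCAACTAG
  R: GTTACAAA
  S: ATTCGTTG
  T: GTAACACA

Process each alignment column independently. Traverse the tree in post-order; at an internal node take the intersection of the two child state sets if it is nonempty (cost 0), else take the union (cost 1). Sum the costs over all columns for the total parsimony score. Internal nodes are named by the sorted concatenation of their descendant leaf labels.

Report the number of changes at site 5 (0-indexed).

2

[col 0] QR: children Q:{C}, R:{G} ∪→ {C,G}; cost 1
[col 0] ST: children S:{A}, T:{G} ∪→ {A,G}; cost 1
[col 0] QRST: children QR:{C,G}, ST:{A,G} ∩→ {G}; cost 0
[col 1] QR: children Q:{C}, R:{T} ∪→ {C,T}; cost 1
[col 1] ST: children S:{T}, T:{T} ∩→ {T}; cost 0
[col 1] QRST: children QR:{C,T}, ST:{T} ∩→ {T}; cost 0
[col 2] QR: children Q:{A}, R:{T} ∪→ {A,T}; cost 1
[col 2] ST: children S:{T}, T:{A} ∪→ {A,T}; cost 1
[col 2] QRST: children QR:{A,T}, ST:{A,T} ∩→ {A,T}; cost 0
[col 3] QR: children Q:{A}, R:{A} ∩→ {A}; cost 0
[col 3] ST: children S:{C}, T:{A} ∪→ {A,C}; cost 1
[col 3] QRST: children QR:{A}, ST:{A,C} ∩→ {A}; cost 0
[col 4] QR: children Q:{C}, R:{C} ∩→ {C}; cost 0
[col 4] ST: children S:{G}, T:{C} ∪→ {C,G}; cost 1
[col 4] QRST: children QR:{C}, ST:{C,G} ∩→ {C}; cost 0
[col 5] QR: children Q:{T}, R:{A} ∪→ {A,T}; cost 1
[col 5] ST: children S:{T}, T:{A} ∪→ {A,T}; cost 1
[col 5] QRST: children QR:{A,T}, ST:{A,T} ∩→ {A,T}; cost 0
[col 6] QR: children Q:{A}, R:{A} ∩→ {A}; cost 0
[col 6] ST: children S:{T}, T:{C} ∪→ {C,T}; cost 1
[col 6] QRST: children QR:{A}, ST:{C,T} ∪→ {A,C,T}; cost 1
[col 7] QR: children Q:{G}, R:{A} ∪→ {A,G}; cost 1
[col 7] ST: children S:{G}, T:{A} ∪→ {A,G}; cost 1
[col 7] QRST: children QR:{A,G}, ST:{A,G} ∩→ {A,G}; cost 0
per-site changes: [2, 1, 2, 1, 1, 2, 2, 2]; total = 13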